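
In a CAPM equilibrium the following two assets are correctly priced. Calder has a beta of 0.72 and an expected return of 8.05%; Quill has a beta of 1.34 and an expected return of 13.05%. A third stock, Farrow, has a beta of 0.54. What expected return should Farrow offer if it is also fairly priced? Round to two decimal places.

6.60%

MRP (SML slope) = (13.05% − 8.05%) / (1.34 − 0.72) = 5.00% / 0.62 = 8.0645%
R_f (intercept) = 8.05% − 0.72 × 8.0645% = 2.2436%
E(R_Farrow) = R_f + β × MRP = 2.2436% + 0.54 × 8.0645% = 6.60%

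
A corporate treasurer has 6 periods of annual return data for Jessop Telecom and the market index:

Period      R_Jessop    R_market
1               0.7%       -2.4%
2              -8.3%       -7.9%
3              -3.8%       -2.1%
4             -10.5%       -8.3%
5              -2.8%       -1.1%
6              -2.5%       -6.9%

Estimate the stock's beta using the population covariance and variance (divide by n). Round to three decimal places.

0.929

Mean R_i = (0.7 − 8.3 − 3.8 − 10.5 − 2.8 − 2.5) / 6 = -4.5333%
Mean R_m = (-2.4 − 7.9 − 2.1 − 8.3 − 1.1 − 6.9) / 6 = -4.7833%
Σ(R_i − R̄_i)(R_m − R̄_m) = 49.2433  ⇒  Cov = 49.2433 / 6 = 8.2072
Σ(R_m − R̄_m)² = 53.0083  ⇒  Var(R_m) = 53.0083 / 6 = 8.8347
β = Cov / Var(R_m) = 8.2072 / 8.8347 = 0.9290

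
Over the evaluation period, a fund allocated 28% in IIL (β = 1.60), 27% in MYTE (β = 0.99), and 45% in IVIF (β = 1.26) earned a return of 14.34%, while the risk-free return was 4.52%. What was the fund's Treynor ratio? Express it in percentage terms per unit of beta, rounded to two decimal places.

7.66%

β_P = 0.28×1.60 + 0.27×0.99 + 0.45×1.26 = 1.2823
Treynor = (R_P − R_f) / β_P = (14.34% − 4.52%) / 1.2823 = 9.82% / 1.2823 = 7.66%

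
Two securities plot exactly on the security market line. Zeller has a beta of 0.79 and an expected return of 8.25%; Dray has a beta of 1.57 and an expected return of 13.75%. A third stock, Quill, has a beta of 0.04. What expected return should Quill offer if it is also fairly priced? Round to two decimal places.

MRP (SML slope) = (13.75% − 8.25%) / (1.57 − 0.79) = 5.50% / 0.78 = 7.0513%
R_f (intercept) = 8.25% − 0.79 × 7.0513% = 2.6795%
E(R_Quill) = R_f + β × MRP = 2.6795% + 0.04 × 7.0513% = 2.96%

2.96%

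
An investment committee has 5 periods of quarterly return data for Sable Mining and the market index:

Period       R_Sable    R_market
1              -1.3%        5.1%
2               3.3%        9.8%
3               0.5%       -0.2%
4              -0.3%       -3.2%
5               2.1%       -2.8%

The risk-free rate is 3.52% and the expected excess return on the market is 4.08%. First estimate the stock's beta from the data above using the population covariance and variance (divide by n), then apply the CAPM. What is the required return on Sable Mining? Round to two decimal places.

Mean R_i = (-1.3 + 3.3 + 0.5 − 0.3 + 2.1) / 5 = 0.8600%
Mean R_m = (5.1 + 9.8 − 0.2 − 3.2 − 2.8) / 5 = 1.7400%
Σ(R_i − R̄_i)(R_m − R̄_m) = 13.2080  ⇒  Cov = 13.2080 / 5 = 2.6416
Σ(R_m − R̄_m)² = 125.0320  ⇒  Var(R_m) = 125.0320 / 5 = 25.0064
β = Cov / Var(R_m) = 2.6416 / 25.0064 = 0.1056
E(R) = R_f + β × MRP = 3.52% + 0.1056 × 4.08% = 3.95%

3.95%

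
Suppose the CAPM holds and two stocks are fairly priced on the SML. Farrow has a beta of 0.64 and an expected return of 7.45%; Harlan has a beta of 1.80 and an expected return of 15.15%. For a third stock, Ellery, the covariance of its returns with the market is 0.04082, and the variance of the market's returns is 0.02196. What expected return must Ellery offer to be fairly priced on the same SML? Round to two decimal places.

MRP = (15.15% − 7.45%) / (1.80 − 0.64) = 6.6379%
R_f = 7.45% − 0.64 × 6.6379% = 3.2017%
β_Ellery = Cov / Var(R_m) = 0.04082 / 0.02196 = 1.8588
E(R_Ellery) = R_f + β × MRP = 3.2017% + 1.8588 × 6.6379% = 15.54%

15.54%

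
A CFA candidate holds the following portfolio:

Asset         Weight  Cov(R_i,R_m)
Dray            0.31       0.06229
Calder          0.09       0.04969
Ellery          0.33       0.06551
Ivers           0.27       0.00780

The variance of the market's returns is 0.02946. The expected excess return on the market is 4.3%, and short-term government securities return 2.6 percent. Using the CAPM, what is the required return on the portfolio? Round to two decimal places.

β_Dray = 0.06229 / 0.02946 = 2.1144
β_Calder = 0.04969 / 0.02946 = 1.6867
β_Ellery = 0.06551 / 0.02946 = 2.2237
β_Ivers = 0.00780 / 0.02946 = 0.2648
β_P = Σ w_i β_i = 0.31×2.1144 + 0.09×1.6867 + 0.33×2.2237 + 0.27×0.2648 = 1.6126
E(R_P) = R_f + β_P × MRP = 2.6% + 1.6126 × 4.3% = 9.53%

9.53%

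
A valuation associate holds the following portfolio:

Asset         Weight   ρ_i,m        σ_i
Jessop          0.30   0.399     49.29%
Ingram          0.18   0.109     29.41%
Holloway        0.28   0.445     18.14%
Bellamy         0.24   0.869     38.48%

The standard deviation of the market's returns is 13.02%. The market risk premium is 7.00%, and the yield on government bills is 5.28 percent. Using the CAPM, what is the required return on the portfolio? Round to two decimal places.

β_Jessop = 0.399 × 49.29% / 13.02% = 1.5105
β_Ingram = 0.109 × 29.41% / 13.02% = 0.2462
β_Holloway = 0.445 × 18.14% / 13.02% = 0.6200
β_Bellamy = 0.869 × 38.48% / 13.02% = 2.5683
β_P = Σ w_i β_i = 0.30×1.5105 + 0.18×0.2462 + 0.28×0.6200 + 0.24×2.5683 = 1.2875
E(R_P) = R_f + β_P × MRP = 5.28% + 1.2875 × 7.00% = 14.29%

14.29%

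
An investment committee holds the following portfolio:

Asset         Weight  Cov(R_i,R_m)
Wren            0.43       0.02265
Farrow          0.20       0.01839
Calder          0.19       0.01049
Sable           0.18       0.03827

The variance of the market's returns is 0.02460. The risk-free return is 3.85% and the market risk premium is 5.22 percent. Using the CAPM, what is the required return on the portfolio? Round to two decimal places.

β_Wren = 0.02265 / 0.02460 = 0.9207
β_Farrow = 0.01839 / 0.02460 = 0.7476
β_Calder = 0.01049 / 0.02460 = 0.4264
β_Sable = 0.03827 / 0.02460 = 1.5557
β_P = Σ w_i β_i = 0.43×0.9207 + 0.20×0.7476 + 0.19×0.4264 + 0.18×1.5557 = 0.9065
E(R_P) = R_f + β_P × MRP = 3.85% + 0.9065 × 5.22% = 8.58%

8.58%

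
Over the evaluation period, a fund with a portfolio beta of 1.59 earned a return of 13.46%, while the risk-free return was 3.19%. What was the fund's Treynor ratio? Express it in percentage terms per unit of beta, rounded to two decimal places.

Treynor = (R_P − R_f) / β_P = (13.46% − 3.19%) / 1.5900 = 10.27% / 1.5900 = 6.46%

6.46%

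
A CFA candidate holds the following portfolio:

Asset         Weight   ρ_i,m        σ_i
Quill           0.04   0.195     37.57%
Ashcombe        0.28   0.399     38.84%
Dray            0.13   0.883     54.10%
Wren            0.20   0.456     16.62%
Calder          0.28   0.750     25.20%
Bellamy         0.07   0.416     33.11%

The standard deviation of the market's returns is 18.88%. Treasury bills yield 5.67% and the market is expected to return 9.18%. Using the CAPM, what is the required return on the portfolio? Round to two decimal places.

9.13%

β_Quill = 0.195 × 37.57% / 18.88% = 0.3880
β_Ashcombe = 0.399 × 38.84% / 18.88% = 0.8208
β_Dray = 0.883 × 54.10% / 18.88% = 2.5302
β_Wren = 0.456 × 16.62% / 18.88% = 0.4014
β_Calder = 0.750 × 25.20% / 18.88% = 1.0011
β_Bellamy = 0.416 × 33.11% / 18.88% = 0.7295
β_P = Σ w_i β_i = 0.04×0.3880 + 0.28×0.8208 + 0.13×2.5302 + 0.20×0.4014 + 0.28×1.0011 + 0.07×0.7295 = 0.9859
MRP = 9.18% − 5.67% = 3.51%
E(R_P) = R_f + β_P × MRP = 5.67% + 0.9859 × 3.51% = 9.13%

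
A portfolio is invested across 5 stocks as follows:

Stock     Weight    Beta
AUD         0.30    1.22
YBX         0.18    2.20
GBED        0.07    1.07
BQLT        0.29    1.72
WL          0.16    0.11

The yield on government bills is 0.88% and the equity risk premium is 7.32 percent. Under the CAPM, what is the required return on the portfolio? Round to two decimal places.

10.79%

β_P = Σ w_i β_i = 0.30×1.22 + 0.18×2.20 + 0.07×1.07 + 0.29×1.72 + 0.16×0.11 = 1.3533
E(R_P) = R_f + β_P × MRP = 0.88% + 1.3533 × 7.32% = 10.79%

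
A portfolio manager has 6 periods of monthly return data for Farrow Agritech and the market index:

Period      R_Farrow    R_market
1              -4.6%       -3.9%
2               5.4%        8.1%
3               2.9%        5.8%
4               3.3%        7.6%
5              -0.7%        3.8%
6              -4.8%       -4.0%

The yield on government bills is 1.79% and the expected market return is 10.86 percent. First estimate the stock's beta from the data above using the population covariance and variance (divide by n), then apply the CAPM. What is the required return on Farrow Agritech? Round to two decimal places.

8.69%

Mean R_i = (-4.6 + 5.4 + 2.9 + 3.3 − 0.7 − 4.8) / 6 = 0.2500%
Mean R_m = (-3.9 + 8.1 + 5.8 + 7.6 + 3.8 − 4.0) / 6 = 2.9000%
Σ(R_i − R̄_i)(R_m − R̄_m) = 115.7700  ⇒  Cov = 115.7700 / 6 = 19.2950
Σ(R_m − R̄_m)² = 152.2000  ⇒  Var(R_m) = 152.2000 / 6 = 25.3667
β = Cov / Var(R_m) = 19.2950 / 25.3667 = 0.7606
MRP = 10.86% − 1.79% = 9.07%
E(R) = R_f + β × MRP = 1.79% + 0.7606 × 9.07% = 8.69%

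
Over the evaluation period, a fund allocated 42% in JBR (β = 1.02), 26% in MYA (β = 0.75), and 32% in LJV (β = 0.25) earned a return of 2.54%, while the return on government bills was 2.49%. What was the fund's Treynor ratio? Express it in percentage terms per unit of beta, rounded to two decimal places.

β_P = 0.42×1.02 + 0.26×0.75 + 0.32×0.25 = 0.7034
Treynor = (R_P − R_f) / β_P = (2.54% − 2.49%) / 0.7034 = 0.05% / 0.7034 = 0.07%

0.07%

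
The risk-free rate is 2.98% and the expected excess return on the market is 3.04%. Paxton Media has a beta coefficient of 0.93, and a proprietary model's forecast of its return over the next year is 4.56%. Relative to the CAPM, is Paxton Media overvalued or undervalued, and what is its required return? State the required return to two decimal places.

Required return = R_f + β·MRP = 2.98% + 0.93 × 3.04% = 5.81%
Forecast 4.56% < required 5.81% → the stock plots below the SML → overvalued.

Overvalued; required return 5.81%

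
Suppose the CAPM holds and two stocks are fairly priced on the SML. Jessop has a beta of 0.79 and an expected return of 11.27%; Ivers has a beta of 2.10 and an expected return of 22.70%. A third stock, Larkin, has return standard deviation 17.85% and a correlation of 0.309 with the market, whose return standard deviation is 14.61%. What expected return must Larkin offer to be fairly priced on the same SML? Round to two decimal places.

MRP = (22.70% − 11.27%) / (2.10 − 0.79) = 8.7252%
R_f = 11.27% − 0.79 × 8.7252% = 4.3771%
β_Larkin = ρ·σ_i/σ_m = 0.309 × 17.85 / 14.61 = 0.3775
E(R_Larkin) = R_f + β × MRP = 4.3771% + 0.3775 × 8.7252% = 7.67%

7.67%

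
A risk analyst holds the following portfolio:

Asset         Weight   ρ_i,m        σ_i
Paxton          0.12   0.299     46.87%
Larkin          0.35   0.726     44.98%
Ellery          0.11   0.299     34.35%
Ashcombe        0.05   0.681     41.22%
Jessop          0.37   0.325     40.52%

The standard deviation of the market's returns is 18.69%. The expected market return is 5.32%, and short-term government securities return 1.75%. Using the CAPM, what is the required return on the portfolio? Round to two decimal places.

β_Paxton = 0.299 × 46.87% / 18.69% = 0.7498
β_Larkin = 0.726 × 44.98% / 18.69% = 1.7472
β_Ellery = 0.299 × 34.35% / 18.69% = 0.5495
β_Ashcombe = 0.681 × 41.22% / 18.69% = 1.5019
β_Jessop = 0.325 × 40.52% / 18.69% = 0.7046
β_P = Σ w_i β_i = 0.12×0.7498 + 0.35×1.7472 + 0.11×0.5495 + 0.05×1.5019 + 0.37×0.7046 = 1.0977
MRP = 5.32% − 1.75% = 3.57%
E(R_P) = R_f + β_P × MRP = 1.75% + 1.0977 × 3.57% = 5.67%

5.67%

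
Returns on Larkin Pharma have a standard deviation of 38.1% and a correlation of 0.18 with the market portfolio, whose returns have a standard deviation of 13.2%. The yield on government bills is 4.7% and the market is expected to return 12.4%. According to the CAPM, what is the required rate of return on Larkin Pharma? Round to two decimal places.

β = ρ × σ_i / σ_m = 0.18 × 38.1% / 13.2% = 0.5195
MRP = 12.4% − 4.7% = 7.70%
E(R) = 4.7% + 0.5195 × 7.7% = 8.70%

8.70%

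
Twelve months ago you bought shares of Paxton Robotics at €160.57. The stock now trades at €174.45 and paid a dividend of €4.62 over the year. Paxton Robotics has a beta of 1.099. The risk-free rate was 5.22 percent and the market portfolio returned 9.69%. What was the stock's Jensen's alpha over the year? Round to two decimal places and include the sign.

Realised HPR = (P1 + D1 − P0) / P0 = (174.45 + 4.62 − 160.57) / 160.57 = 18.50 / 160.57 = 11.5215%
MRP = 9.69% − 5.22% = 4.47%
CAPM required = R_f + β·MRP = 5.22% + 1.099 × 4.47% = 10.13253%
α = realised − required = 11.5215% − 10.13253% = +1.39%

+1.39%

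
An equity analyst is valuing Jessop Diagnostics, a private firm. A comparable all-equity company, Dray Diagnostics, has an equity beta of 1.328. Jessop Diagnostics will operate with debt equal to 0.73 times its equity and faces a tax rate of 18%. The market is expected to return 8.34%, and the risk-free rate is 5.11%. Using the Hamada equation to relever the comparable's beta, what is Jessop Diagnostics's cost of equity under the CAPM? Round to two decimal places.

β_L = β_U × [1 + (1 − t)(D/E)] = 1.328 × [1 + (1 − 0.18) × 0.73]
    = 1.328 × [1 + 0.82 × 0.73] = 1.328 × 1.5986 = 2.1229
MRP = 8.34% − 5.11% = 3.23%
E(R) = R_f + β_L × MRP = 5.11% + 2.1229 × 3.23% = 11.97%

11.97%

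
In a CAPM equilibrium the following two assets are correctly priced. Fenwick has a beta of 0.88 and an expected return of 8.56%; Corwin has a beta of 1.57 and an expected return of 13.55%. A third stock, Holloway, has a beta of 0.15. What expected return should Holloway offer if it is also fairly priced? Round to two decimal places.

MRP (SML slope) = (13.55% − 8.56%) / (1.57 − 0.88) = 4.99% / 0.69 = 7.2319%
R_f (intercept) = 8.56% − 0.88 × 7.2319% = 2.1959%
E(R_Holloway) = R_f + β × MRP = 2.1959% + 0.15 × 7.2319% = 3.28%

3.28%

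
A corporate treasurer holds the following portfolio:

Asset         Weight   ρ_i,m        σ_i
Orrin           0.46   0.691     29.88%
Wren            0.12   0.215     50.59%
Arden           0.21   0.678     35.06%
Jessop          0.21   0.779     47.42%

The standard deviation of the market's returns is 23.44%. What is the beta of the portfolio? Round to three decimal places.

β_Orrin = 0.691 × 29.88% / 23.44% = 0.8808
β_Wren = 0.215 × 50.59% / 23.44% = 0.4640
β_Arden = 0.678 × 35.06% / 23.44% = 1.0141
β_Jessop = 0.779 × 47.42% / 23.44% = 1.5759
β_P = Σ w_i β_i = 0.46×0.8808 + 0.12×0.4640 + 0.21×1.0141 + 0.21×1.5759 = 1.0047

1.005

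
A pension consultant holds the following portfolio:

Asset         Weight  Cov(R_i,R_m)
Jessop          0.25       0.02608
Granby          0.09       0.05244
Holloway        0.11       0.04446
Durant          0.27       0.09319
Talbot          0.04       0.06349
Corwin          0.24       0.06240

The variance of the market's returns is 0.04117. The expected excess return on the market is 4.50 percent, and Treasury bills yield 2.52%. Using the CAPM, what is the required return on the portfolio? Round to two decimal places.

8.95%

β_Jessop = 0.02608 / 0.04117 = 0.6335
β_Granby = 0.05244 / 0.04117 = 1.2737
β_Holloway = 0.04446 / 0.04117 = 1.0799
β_Durant = 0.09319 / 0.04117 = 2.2635
β_Talbot = 0.06349 / 0.04117 = 1.5421
β_Corwin = 0.06240 / 0.04117 = 1.5157
β_P = Σ w_i β_i = 0.25×0.6335 + 0.09×1.2737 + 0.11×1.0799 + 0.27×2.2635 + 0.04×1.5421 + 0.24×1.5157 = 1.4284
E(R_P) = R_f + β_P × MRP = 2.52% + 1.4284 × 4.50% = 8.95%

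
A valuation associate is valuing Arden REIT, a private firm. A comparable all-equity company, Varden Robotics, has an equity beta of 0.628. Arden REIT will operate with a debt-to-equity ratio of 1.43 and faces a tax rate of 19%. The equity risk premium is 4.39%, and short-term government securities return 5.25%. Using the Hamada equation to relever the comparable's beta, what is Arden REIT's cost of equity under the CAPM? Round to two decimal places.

11.20%

β_L = β_U × [1 + (1 − t)(D/E)] = 0.628 × [1 + (1 − 0.19) × 1.43]
    = 0.628 × [1 + 0.81 × 1.43] = 0.628 × 2.1583 = 1.3554
E(R) = R_f + β_L × MRP = 5.25% + 1.3554 × 4.39% = 11.20%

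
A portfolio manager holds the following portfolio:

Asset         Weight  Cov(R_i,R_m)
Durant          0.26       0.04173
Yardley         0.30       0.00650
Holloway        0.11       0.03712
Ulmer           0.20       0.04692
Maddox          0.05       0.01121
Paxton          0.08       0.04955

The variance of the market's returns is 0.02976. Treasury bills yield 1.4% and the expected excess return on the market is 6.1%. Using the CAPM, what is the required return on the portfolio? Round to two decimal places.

7.71%

β_Durant = 0.04173 / 0.02976 = 1.4022
β_Yardley = 0.00650 / 0.02976 = 0.2184
β_Holloway = 0.03712 / 0.02976 = 1.2473
β_Ulmer = 0.04692 / 0.02976 = 1.5766
β_Maddox = 0.01121 / 0.02976 = 0.3767
β_Paxton = 0.04955 / 0.02976 = 1.6650
β_P = Σ w_i β_i = 0.26×1.4022 + 0.30×0.2184 + 0.11×1.2473 + 0.20×1.5766 + 0.05×0.3767 + 0.08×1.6650 = 1.0347
E(R_P) = R_f + β_P × MRP = 1.4% + 1.0347 × 6.1% = 7.71%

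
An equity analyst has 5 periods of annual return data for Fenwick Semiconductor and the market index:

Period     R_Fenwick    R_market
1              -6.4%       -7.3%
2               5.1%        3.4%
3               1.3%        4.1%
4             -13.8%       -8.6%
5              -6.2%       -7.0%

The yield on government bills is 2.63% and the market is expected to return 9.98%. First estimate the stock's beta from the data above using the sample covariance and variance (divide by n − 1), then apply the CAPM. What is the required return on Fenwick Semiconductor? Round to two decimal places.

Mean R_i = (-6.4 + 5.1 + 1.3 − 13.8 − 6.2) / 5 = -4.0000%
Mean R_m = (-7.3 + 3.4 + 4.1 − 8.6 − 7.0) / 5 = -3.0800%
Σ(R_i − R̄_i)(R_m − R̄_m) = 169.8700  ⇒  Cov = 169.8700 / 4 = 42.4675
Σ(R_m − R̄_m)² = 157.1880  ⇒  Var(R_m) = 157.1880 / 4 = 39.2970
β = Cov / Var(R_m) = 42.4675 / 39.2970 = 1.0807
MRP = 9.98% − 2.63% = 7.35%
E(R) = R_f + β × MRP = 2.63% + 1.0807 × 7.35% = 10.57%

10.57%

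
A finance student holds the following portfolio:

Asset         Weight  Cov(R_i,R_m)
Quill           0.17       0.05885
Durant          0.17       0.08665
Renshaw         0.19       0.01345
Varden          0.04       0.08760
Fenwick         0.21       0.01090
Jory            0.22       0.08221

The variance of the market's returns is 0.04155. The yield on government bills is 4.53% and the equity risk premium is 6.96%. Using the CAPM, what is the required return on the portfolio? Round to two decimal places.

β_Quill = 0.05885 / 0.04155 = 1.4164
β_Durant = 0.08665 / 0.04155 = 2.0854
β_Renshaw = 0.01345 / 0.04155 = 0.3237
β_Varden = 0.08760 / 0.04155 = 2.1083
β_Fenwick = 0.01090 / 0.04155 = 0.2623
β_Jory = 0.08221 / 0.04155 = 1.9786
β_P = Σ w_i β_i = 0.17×1.4164 + 0.17×2.0854 + 0.19×0.3237 + 0.04×2.1083 + 0.21×0.2623 + 0.22×1.9786 = 1.2315
E(R_P) = R_f + β_P × MRP = 4.53% + 1.2315 × 6.96% = 13.10%

13.10%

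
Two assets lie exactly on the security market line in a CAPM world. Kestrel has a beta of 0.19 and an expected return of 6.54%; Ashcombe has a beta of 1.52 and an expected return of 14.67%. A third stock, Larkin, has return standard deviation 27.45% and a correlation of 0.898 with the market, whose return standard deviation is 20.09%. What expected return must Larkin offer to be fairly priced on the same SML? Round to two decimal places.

MRP = (14.67% − 6.54%) / (1.52 − 0.19) = 6.1128%
R_f = 6.54% − 0.19 × 6.1128% = 5.3786%
β_Larkin = ρ·σ_i/σ_m = 0.898 × 27.45 / 20.09 = 1.2270
E(R_Larkin) = R_f + β × MRP = 5.3786% + 1.2270 × 6.1128% = 12.88%

12.88%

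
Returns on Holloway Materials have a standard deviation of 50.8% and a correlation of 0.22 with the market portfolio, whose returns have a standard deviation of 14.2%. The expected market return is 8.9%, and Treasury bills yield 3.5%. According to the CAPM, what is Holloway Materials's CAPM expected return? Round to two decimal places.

β = ρ × σ_i / σ_m = 0.22 × 50.8% / 14.2% = 0.7870
MRP = 8.9% − 3.5% = 5.40%
E(R) = 3.5% + 0.7870 × 5.4% = 7.75%

7.75%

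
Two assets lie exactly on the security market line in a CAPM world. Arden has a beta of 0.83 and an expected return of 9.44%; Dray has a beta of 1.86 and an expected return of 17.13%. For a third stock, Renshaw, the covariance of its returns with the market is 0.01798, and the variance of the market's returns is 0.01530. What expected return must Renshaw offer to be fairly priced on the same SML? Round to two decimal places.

12.02%

MRP = (17.13% − 9.44%) / (1.86 − 0.83) = 7.4660%
R_f = 9.44% − 0.83 × 7.4660% = 3.2432%
β_Renshaw = Cov / Var(R_m) = 0.01798 / 0.01530 = 1.1752
E(R_Renshaw) = R_f + β × MRP = 3.2432% + 1.1752 × 7.4660% = 12.02%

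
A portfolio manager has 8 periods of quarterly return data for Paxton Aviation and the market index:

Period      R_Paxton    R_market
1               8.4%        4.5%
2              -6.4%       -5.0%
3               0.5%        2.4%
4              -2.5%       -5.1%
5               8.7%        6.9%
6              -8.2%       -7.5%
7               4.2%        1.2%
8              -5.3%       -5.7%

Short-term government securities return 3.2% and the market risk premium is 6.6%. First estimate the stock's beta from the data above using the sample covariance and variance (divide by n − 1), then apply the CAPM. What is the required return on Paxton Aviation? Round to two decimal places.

10.88%

Mean R_i = (8.4 − 6.4 + 0.5 − 2.5 + 8.7 − 8.2 + 4.2 − 5.3) / 8 = -0.0750%
Mean R_m = (4.5 − 5.0 + 2.4 − 5.1 + 6.9 − 7.5 + 1.2 − 5.7) / 8 = -1.0375%
Σ(R_i − R̄_i)(R_m − R̄_m) = 239.9075  ⇒  Cov = 239.9075 / 7 = 34.2725
Σ(R_m − R̄_m)² = 206.1988  ⇒  Var(R_m) = 206.1988 / 7 = 29.4570
β = Cov / Var(R_m) = 34.2725 / 29.4570 = 1.1635
E(R) = R_f + β × MRP = 3.2% + 1.1635 × 6.6% = 10.88%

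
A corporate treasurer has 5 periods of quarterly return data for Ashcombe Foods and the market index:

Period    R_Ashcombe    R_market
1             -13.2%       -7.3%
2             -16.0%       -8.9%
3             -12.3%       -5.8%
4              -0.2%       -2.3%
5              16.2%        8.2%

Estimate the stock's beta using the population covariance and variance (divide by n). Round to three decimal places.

1.934

Mean R_i = (-13.2 − 16.0 − 12.3 − 0.2 + 16.2) / 5 = -5.1000%
Mean R_m = (-7.3 − 8.9 − 5.8 − 2.3 + 8.2) / 5 = -3.2200%
Σ(R_i − R̄_i)(R_m − R̄_m) = 361.2900  ⇒  Cov = 361.2900 / 5 = 72.2580
Σ(R_m − R̄_m)² = 186.8280  ⇒  Var(R_m) = 186.8280 / 5 = 37.3656
β = Cov / Var(R_m) = 72.2580 / 37.3656 = 1.9338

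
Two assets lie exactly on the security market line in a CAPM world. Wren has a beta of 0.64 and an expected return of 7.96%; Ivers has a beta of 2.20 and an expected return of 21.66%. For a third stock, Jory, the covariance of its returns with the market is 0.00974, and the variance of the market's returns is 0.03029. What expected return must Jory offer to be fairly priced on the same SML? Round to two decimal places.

MRP = (21.66% − 7.96%) / (2.20 − 0.64) = 8.7821%
R_f = 7.96% − 0.64 × 8.7821% = 2.3395%
β_Jory = Cov / Var(R_m) = 0.00974 / 0.03029 = 0.3216
E(R_Jory) = R_f + β × MRP = 2.3395% + 0.3216 × 8.7821% = 5.16%

5.16%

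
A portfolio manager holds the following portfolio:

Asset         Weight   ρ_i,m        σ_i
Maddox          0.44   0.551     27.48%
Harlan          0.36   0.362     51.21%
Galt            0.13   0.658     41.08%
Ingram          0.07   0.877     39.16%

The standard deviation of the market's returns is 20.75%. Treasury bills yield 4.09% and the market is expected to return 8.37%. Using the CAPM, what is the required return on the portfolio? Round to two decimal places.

8.06%

β_Maddox = 0.551 × 27.48% / 20.75% = 0.7297
β_Harlan = 0.362 × 51.21% / 20.75% = 0.8934
β_Galt = 0.658 × 41.08% / 20.75% = 1.3027
β_Ingram = 0.877 × 39.16% / 20.75% = 1.6551
β_P = Σ w_i β_i = 0.44×0.7297 + 0.36×0.8934 + 0.13×1.3027 + 0.07×1.6551 = 0.9279
MRP = 8.37% − 4.09% = 4.28%
E(R_P) = R_f + β_P × MRP = 4.09% + 0.9279 × 4.28% = 8.06%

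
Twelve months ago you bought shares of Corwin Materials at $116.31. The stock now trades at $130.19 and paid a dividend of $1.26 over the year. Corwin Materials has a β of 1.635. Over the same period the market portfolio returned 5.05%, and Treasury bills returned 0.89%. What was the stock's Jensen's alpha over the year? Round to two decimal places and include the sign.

Realised HPR = (P1 + D1 − P0) / P0 = (130.19 + 1.26 − 116.31) / 116.31 = 15.14 / 116.31 = 13.0169%
MRP = 5.05% − 0.89% = 4.16%
CAPM required = R_f + β·MRP = 0.89% + 1.635 × 4.16% = 7.69160%
α = realised − required = 13.0169% − 7.69160% = +5.33%

+5.33%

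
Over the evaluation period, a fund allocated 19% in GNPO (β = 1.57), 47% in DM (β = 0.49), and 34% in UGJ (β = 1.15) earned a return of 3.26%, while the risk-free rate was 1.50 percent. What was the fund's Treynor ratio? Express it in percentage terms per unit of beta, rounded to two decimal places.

β_P = 0.19×1.57 + 0.47×0.49 + 0.34×1.15 = 0.9196
Treynor = (R_P − R_f) / β_P = (3.26% − 1.50%) / 0.9196 = 1.76% / 0.9196 = 1.91%

1.91%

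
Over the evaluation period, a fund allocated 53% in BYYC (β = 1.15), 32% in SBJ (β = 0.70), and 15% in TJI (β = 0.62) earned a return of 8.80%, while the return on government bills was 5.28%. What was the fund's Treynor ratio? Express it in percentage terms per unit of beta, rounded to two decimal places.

3.80%

β_P = 0.53×1.15 + 0.32×0.70 + 0.15×0.62 = 0.9265
Treynor = (R_P − R_f) / β_P = (8.80% − 5.28%) / 0.9265 = 3.52% / 0.9265 = 3.80%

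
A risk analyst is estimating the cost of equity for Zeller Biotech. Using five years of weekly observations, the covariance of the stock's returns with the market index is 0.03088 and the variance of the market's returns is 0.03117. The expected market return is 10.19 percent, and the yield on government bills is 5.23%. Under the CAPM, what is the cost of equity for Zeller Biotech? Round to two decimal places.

10.14%

β = Cov(R_i, R_m) / Var(R_m) = 0.03088 / 0.03117 = 0.9907
MRP = 10.19% − 5.23% = 4.96%
E(R) = R_f + β × MRP = 5.23% + 0.9907 × 4.96% = 10.14%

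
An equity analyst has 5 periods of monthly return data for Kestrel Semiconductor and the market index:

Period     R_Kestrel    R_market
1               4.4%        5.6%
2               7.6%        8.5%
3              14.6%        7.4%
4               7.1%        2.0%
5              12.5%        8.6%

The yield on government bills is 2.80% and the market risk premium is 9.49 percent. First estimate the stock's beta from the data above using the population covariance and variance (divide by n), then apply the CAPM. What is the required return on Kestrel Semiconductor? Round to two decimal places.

9.82%

Mean R_i = (4.4 + 7.6 + 14.6 + 7.1 + 12.5) / 5 = 9.2400%
Mean R_m = (5.6 + 8.5 + 7.4 + 2.0 + 8.6) / 5 = 6.4200%
Σ(R_i − R̄_i)(R_m − R̄_m) = 22.3760  ⇒  Cov = 22.3760 / 5 = 4.4752
Σ(R_m − R̄_m)² = 30.2480  ⇒  Var(R_m) = 30.2480 / 5 = 6.0496
β = Cov / Var(R_m) = 4.4752 / 6.0496 = 0.7398
E(R) = R_f + β × MRP = 2.80% + 0.7398 × 9.49% = 9.82%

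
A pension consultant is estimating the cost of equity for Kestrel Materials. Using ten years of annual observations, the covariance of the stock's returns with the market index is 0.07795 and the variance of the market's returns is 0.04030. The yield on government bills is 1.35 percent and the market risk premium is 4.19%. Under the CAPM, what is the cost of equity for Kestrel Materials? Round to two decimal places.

9.45%

β = Cov(R_i, R_m) / Var(R_m) = 0.07795 / 0.04030 = 1.9342
E(R) = R_f + β × MRP = 1.35% + 1.9342 × 4.19% = 9.45%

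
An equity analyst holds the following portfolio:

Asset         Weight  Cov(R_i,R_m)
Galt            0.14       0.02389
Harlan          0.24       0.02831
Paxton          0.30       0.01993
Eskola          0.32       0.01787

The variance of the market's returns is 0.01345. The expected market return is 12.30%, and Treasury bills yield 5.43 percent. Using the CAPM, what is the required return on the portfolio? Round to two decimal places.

16.58%

β_Galt = 0.02389 / 0.01345 = 1.7762
β_Harlan = 0.02831 / 0.01345 = 2.1048
β_Paxton = 0.01993 / 0.01345 = 1.4818
β_Eskola = 0.01787 / 0.01345 = 1.3286
β_P = Σ w_i β_i = 0.14×1.7762 + 0.24×2.1048 + 0.30×1.4818 + 0.32×1.3286 = 1.6235
MRP = 12.30% − 5.43% = 6.87%
E(R_P) = R_f + β_P × MRP = 5.43% + 1.6235 × 6.87% = 16.58%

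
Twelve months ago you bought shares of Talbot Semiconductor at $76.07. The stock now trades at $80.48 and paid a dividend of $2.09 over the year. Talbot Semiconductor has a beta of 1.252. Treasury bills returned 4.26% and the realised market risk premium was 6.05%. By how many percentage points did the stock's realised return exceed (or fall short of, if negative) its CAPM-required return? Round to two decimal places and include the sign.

Realised HPR = (P1 + D1 − P0) / P0 = (80.48 + 2.09 − 76.07) / 76.07 = 6.50 / 76.07 = 8.5448%
CAPM required = R_f + β·MRP = 4.26% + 1.252 × 6.05% = 11.83460%
α = realised − required = 8.5448% − 11.83460% = -3.29%

-3.29%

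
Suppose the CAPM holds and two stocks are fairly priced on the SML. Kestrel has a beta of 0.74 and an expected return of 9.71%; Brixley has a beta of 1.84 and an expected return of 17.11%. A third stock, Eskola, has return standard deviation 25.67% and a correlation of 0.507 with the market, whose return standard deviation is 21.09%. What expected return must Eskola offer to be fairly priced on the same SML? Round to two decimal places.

MRP = (17.11% − 9.71%) / (1.84 − 0.74) = 6.7273%
R_f = 9.71% − 0.74 × 6.7273% = 4.7318%
β_Eskola = ρ·σ_i/σ_m = 0.507 × 25.67 / 21.09 = 0.6171
E(R_Eskola) = R_f + β × MRP = 4.7318% + 0.6171 × 6.7273% = 8.88%

8.88%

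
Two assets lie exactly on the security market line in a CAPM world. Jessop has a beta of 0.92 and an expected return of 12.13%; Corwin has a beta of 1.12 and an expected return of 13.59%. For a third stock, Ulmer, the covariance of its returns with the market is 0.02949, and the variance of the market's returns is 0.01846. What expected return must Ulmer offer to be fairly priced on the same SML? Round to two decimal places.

MRP = (13.59% − 12.13%) / (1.12 − 0.92) = 7.3000%
R_f = 12.13% − 0.92 × 7.3000% = 5.4140%
β_Ulmer = Cov / Var(R_m) = 0.02949 / 0.01846 = 1.5975
E(R_Ulmer) = R_f + β × MRP = 5.4140% + 1.5975 × 7.3000% = 17.08%

17.08%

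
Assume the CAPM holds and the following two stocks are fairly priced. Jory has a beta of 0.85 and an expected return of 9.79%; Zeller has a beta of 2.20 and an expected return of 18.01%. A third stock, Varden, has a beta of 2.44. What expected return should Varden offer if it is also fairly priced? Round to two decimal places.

19.47%

MRP (SML slope) = (18.01% − 9.79%) / (2.20 − 0.85) = 8.22% / 1.35 = 6.0889%
R_f (intercept) = 9.79% − 0.85 × 6.0889% = 4.6144%
E(R_Varden) = R_f + β × MRP = 4.6144% + 2.44 × 6.0889% = 19.47%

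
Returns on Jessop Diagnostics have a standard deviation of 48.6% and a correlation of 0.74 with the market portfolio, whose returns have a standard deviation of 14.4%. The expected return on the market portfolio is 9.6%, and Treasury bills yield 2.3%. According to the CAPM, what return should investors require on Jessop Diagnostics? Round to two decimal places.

β = ρ × σ_i / σ_m = 0.74 × 48.6% / 14.4% = 2.4975
MRP = 9.6% − 2.3% = 7.30%
E(R) = 2.3% + 2.4975 × 7.3% = 20.53%

20.53%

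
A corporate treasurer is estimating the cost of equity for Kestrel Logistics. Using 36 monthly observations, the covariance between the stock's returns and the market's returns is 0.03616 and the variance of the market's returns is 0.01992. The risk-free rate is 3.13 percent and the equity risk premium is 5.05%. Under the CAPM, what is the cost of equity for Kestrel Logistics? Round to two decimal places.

β = Cov(R_i, R_m) / Var(R_m) = 0.03616 / 0.01992 = 1.8153
E(R) = R_f + β × MRP = 3.13% + 1.8153 × 5.05% = 12.30%

12.30%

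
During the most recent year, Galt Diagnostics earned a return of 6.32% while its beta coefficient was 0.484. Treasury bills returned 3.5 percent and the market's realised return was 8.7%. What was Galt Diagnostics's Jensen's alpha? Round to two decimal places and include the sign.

Market excess return = 8.7% − 3.5% = 5.20%
CAPM benchmark = R_f + β(R_m − R_f) = 3.5% + 0.484 × 5.2% = 6.0168%
α = actual − benchmark = 6.32% − 6.0168% = +0.30%

+0.30%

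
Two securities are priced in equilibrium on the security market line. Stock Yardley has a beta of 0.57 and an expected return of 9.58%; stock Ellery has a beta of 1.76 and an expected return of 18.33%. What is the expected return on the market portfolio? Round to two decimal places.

Both satisfy E(R) = R_f + β·MRP, so the slope of the SML is
MRP = (18.33% − 9.58%) / (1.76 − 0.57) = 8.75% / 1.19 = 7.3529%
R_f = E(R_Yardley) − β_Yardley·MRP = 9.58% − 0.57 × 7.3529% = 5.3888%
E(R_m) = R_f + MRP = 5.3888% + 7.3529% = 12.74%

12.74%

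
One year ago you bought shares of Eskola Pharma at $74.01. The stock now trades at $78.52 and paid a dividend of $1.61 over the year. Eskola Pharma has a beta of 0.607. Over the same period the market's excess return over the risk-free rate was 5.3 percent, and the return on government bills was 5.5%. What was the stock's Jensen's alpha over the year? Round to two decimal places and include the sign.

-0.45%

Realised HPR = (P1 + D1 − P0) / P0 = (78.52 + 1.61 − 74.01) / 74.01 = 6.12 / 74.01 = 8.2692%
CAPM required = R_f + β·MRP = 5.5% + 0.607 × 5.3% = 8.7171%
α = realised − required = 8.2692% − 8.7171% = -0.45%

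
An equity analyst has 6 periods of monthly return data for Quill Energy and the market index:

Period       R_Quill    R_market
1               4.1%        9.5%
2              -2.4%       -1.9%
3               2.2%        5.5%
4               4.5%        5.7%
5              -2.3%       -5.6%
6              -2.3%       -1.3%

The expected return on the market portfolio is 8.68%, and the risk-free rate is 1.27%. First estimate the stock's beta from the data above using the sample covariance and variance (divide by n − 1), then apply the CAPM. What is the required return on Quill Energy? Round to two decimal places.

Mean R_i = (4.1 − 2.4 + 2.2 + 4.5 − 2.3 − 2.3) / 6 = 0.6333%
Mean R_m = (9.5 − 1.9 + 5.5 + 5.7 − 5.6 − 1.3) / 6 = 1.9833%
Σ(R_i − R̄_i)(R_m − R̄_m) = 89.5933  ⇒  Cov = 89.5933 / 5 = 17.9187
Σ(R_m − R̄_m)² = 166.0483  ⇒  Var(R_m) = 166.0483 / 5 = 33.2097
β = Cov / Var(R_m) = 17.9187 / 33.2097 = 0.5396
MRP = 8.68% − 1.27% = 7.41%
E(R) = R_f + β × MRP = 1.27% + 0.5396 × 7.41% = 5.27%

5.27%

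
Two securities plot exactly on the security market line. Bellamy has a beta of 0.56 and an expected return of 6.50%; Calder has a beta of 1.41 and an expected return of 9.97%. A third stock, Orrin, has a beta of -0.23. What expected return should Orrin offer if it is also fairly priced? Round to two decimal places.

MRP (SML slope) = (9.97% − 6.50%) / (1.41 − 0.56) = 3.47% / 0.85 = 4.0824%
R_f (intercept) = 6.50% − 0.56 × 4.0824% = 4.2139%
E(R_Orrin) = R_f + β × MRP = 4.2139% + -0.23 × 4.0824% = 3.27%

3.27%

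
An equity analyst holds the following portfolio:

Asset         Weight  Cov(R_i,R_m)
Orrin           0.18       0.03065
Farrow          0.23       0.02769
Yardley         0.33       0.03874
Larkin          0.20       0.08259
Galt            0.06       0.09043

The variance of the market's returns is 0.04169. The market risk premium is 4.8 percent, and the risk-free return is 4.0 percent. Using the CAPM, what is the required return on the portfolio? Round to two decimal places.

β_Orrin = 0.03065 / 0.04169 = 0.7352
β_Farrow = 0.02769 / 0.04169 = 0.6642
β_Yardley = 0.03874 / 0.04169 = 0.9292
β_Larkin = 0.08259 / 0.04169 = 1.9811
β_Galt = 0.09043 / 0.04169 = 2.1691
β_P = Σ w_i β_i = 0.18×0.7352 + 0.23×0.6642 + 0.33×0.9292 + 0.20×1.9811 + 0.06×2.1691 = 1.1181
E(R_P) = R_f + β_P × MRP = 4.0% + 1.1181 × 4.8% = 9.37%

9.37%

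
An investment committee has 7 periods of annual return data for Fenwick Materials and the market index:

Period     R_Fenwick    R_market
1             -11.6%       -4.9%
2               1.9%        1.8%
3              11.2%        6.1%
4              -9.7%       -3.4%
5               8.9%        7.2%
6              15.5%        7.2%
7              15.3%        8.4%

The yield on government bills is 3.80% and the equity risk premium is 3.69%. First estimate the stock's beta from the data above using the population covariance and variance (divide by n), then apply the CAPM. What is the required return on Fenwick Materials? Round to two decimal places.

11.34%

Mean R_i = (-11.6 + 1.9 + 11.2 − 9.7 + 8.9 + 15.5 + 15.3) / 7 = 4.5000%
Mean R_m = (-4.9 + 1.8 + 6.1 − 3.4 + 7.2 + 7.2 + 8.4) / 7 = 3.2000%
Σ(R_i − R̄_i)(R_m − R̄_m) = 364.9600  ⇒  Cov = 364.9600 / 7 = 52.1371
Σ(R_m − R̄_m)² = 178.5800  ⇒  Var(R_m) = 178.5800 / 7 = 25.5114
β = Cov / Var(R_m) = 52.1371 / 25.5114 = 2.0437
E(R) = R_f + β × MRP = 3.80% + 2.0437 × 3.69% = 11.34%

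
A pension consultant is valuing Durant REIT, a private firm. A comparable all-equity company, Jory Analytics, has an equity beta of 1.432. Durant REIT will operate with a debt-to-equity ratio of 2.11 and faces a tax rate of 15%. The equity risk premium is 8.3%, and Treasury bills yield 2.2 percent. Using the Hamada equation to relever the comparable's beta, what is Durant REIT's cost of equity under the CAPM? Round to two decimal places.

β_L = β_U × [1 + (1 − t)(D/E)] = 1.432 × [1 + (1 − 0.15) × 2.11]
    = 1.432 × [1 + 0.85 × 2.11] = 1.432 × 2.7935 = 4.0003
E(R) = R_f + β_L × MRP = 2.2% + 4.0003 × 8.3% = 35.40%

35.40%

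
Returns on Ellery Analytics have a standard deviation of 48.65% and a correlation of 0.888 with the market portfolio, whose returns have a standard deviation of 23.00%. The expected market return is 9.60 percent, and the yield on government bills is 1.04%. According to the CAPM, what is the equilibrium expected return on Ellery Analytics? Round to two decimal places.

17.12%

β = ρ × σ_i / σ_m = 0.888 × 48.65% / 23.00% = 1.8783
MRP = 9.60% − 1.04% = 8.56%
E(R) = 1.04% + 1.8783 × 8.56% = 17.12%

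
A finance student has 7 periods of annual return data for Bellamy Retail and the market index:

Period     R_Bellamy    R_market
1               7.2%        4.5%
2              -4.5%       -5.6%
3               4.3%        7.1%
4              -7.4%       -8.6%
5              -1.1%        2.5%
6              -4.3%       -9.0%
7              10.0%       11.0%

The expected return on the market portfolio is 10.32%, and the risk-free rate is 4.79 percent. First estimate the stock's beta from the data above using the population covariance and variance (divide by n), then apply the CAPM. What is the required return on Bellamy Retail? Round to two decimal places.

Mean R_i = (7.2 − 4.5 + 4.3 − 7.4 − 1.1 − 4.3 + 10.0) / 7 = 0.6000%
Mean R_m = (4.5 − 5.6 + 7.1 − 8.6 + 2.5 − 9.0 + 11.0) / 7 = 0.2714%
Σ(R_i − R̄_i)(R_m − R̄_m) = 296.5800  ⇒  Cov = 296.5800 / 7 = 42.3686
Σ(R_m − R̄_m)² = 383.7143  ⇒  Var(R_m) = 383.7143 / 7 = 54.8163
β = Cov / Var(R_m) = 42.3686 / 54.8163 = 0.7729
MRP = 10.32% − 4.79% = 5.53%
E(R) = R_f + β × MRP = 4.79% + 0.7729 × 5.53% = 9.06%

9.06%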